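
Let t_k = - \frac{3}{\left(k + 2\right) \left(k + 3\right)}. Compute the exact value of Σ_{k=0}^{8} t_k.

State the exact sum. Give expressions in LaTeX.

Σ = -27/22

Compute t_(k+1)/t_k: get (k + 2)/(k + 4).
Take A(k)=k + 2, B(k)=k + 4, C(k)=1.
Key eq: (k + 2)·f(k+1) = (k + 3)·f(k) + (1).
d = 1 from the (1,1,0) case.
Match coefficients ⇒ f(k) = k/2.
So s_k = (B(k−1)f/C)·t_k = (k*(k + 3)/2)·t_k = -3*k/(2*k + 4).
Check: Δs_k = -3/(k**2 + 5*k + 6). ✓
Sum = s_(9) − s_(0); s_(9) = -27/22, s_(0) = 0 ⇒ -27/22.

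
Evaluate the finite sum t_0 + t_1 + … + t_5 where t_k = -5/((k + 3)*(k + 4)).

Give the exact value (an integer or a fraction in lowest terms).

The ratio is (k + 3)/(k + 5).
Normal form (A,B,C) = (k + 3, k + 5, 1).
Key eq: (k + 3)·f(k+1) = (k + 4)·f(k) + (1).
deg f ≤ 1 (via 1,1,0).
Solving with deg f ≤ 1: f(k) = k/3.
R(k) = B(k−1)·f(k)/C(k) = k*(k + 4)/3; s_k = R·t_k = -5*k/(3*k + 9).
Check: Δs_k = -5/(k**2 + 7*k + 12). ✓
Σ_(k=0)^(5) t_k = s_(6) − s_(0) = -10/9 − (0) = -10/9.

Σ = -10/9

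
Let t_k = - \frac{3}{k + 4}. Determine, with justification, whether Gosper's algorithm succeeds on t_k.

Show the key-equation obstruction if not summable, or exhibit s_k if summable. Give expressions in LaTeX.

No — t_k has no hypergeometric antidifference.

Ratio r(k) = (k + 4)/(k + 5).
Take A(k)=k + 4, B(k)=k + 5, C(k)=1.
Solve (k + 4)·f(k+1) − (k + 4)·f(k) = 1.
Degrees (1,1,0) ⇒ d ≤ 0.
Write f(k) = c0. Then LHS − RHS = -1, requiring -1 = 0: contradictory. No certificate.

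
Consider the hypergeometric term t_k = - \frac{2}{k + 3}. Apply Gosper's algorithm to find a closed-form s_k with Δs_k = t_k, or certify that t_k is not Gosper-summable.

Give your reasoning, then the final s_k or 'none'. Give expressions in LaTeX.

none (Gosper's algorithm certifies no s_k)

Compute t_(k+1)/t_k: get (k + 3)/(k + 4).
Factor: A=k + 3; B=k + 4; C=1.
Key eq: (k + 3)·f(k+1) = (k + 3)·f(k) + (1).
d = 0 from the (1,1,0) case.
Write f(k) = c0. Then LHS − RHS = -1, requiring -1 = 0: contradictory. No certificate.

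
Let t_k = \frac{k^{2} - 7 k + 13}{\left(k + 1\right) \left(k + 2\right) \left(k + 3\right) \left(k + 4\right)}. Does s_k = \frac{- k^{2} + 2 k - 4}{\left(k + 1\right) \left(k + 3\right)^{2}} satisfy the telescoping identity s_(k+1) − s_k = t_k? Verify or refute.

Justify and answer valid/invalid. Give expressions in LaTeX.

s_(k+1) = (2*k - (k + 1)**2 - 2)/((k + 2)*(k + 4)**2)
s_(k+1) − s_k = (k**4 - 2*k**3 - 22*k**2 + 19*k + 101)/(k**6 + 17*k**5 + 117*k**4 + 415*k**3 + 794*k**2 + 768*k + 288)
(s_(k+1) − s_k) − t_k = (-2*k**3 + 2*k**2 + 12*k - 55)/(k**6 + 17*k**5 + 117*k**4 + 415*k**3 + 794*k**2 + 768*k + 288)

Invalid: residual \frac{- 2 k^{3} + 2 k^{2} + 12 k - 55}{k^{6} + 17 k^{5} + 117 k^{4} + 415 k^{3} + 794 k^{2} + 768 k + 288} ≠ 0.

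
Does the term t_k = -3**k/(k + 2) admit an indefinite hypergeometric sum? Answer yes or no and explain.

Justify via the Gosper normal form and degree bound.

Step 1: r(k) = 3*(k + 2)/(k + 3).
Gosper form: A/B · C(k+1)/C(k) with A=3*k + 6, B=k + 3, C=1.
Solve (3*k + 6)·f(k+1) − (k + 2)·f(k) = 1.
Bound: deg f ≤ -1.
Bound -1 < 0, so the key equation has no polynomial solution.

No; the degree bound rules out any f.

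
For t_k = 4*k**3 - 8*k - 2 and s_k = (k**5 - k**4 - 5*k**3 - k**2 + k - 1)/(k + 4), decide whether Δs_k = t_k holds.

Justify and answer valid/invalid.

Invalid: residual 3*(-3*k**4 - 18*k**3 + 5*k**2 + 36*k + 7)/(k**2 + 9*k + 20) ≠ 0.

s_(k+1) = (k**5 + 4*k**4 + k**3 - 12*k**2 - 15*k - 6)/(k + 5)
s_(k+1) − s_k = (4*k**5 + 27*k**4 + 18*k**3 - 59*k**2 - 70*k - 19)/(k**2 + 9*k + 20)
(s_(k+1) − s_k) − t_k = 3*(-3*k**4 - 18*k**3 + 5*k**2 + 36*k + 7)/(k**2 + 9*k + 20)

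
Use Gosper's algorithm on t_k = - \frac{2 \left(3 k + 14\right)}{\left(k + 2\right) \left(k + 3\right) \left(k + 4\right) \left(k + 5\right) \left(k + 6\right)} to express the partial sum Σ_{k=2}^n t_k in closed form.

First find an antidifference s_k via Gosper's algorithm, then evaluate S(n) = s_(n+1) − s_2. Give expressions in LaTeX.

The ratio is (k + 2)*(3*k + 17)/((k + 7)*(3*k + 14)).
Take A(k)=k + 2, B(k)=k + 7, C(k)=k + 14/3.
Key eq: (k + 2)·f(k+1) = (k + 6)·f(k) + (k + 14/3).
d = 4 from the (1,1,1) case.
Solving with deg f ≤ 4: f(k) = k*(k + 4)*(k**2 + 10*k + 31)/90.
R(k) = B(k−1)·f(k)/C(k) = k*(k + 4)*(k + 6)*(k**2 + 10*k + 31)/(30*(3*k + 14)); s_k = R·t_k = k*(-k**2 - 10*k - 31)/(15*(k**3 + 10*k**2 + 31*k + 30)).
Check: Δs_k = 2*(-3*k - 14)/(k**5 + 20*k**4 + 155*k**3 + 580*k**2 + 1044*k + 720). ✓
Telescope: S(n) = s_(n+1) − s_(2) = (-n**3 - 13*n**2 - 54*n - 42)/(15*(n**3 + 13*n**2 + 54*n + 72)) − (-11/210) = (-n**3 - 13*n**2 - 54*n + 68)/(70*(n**3 + 13*n**2 + 54*n + 72)).

S(n) = \frac{- n^{3} - 13 n^{2} - 54 n + 68}{70 \left(n^{3} + 13 n^{2} + 54 n + 72\right)}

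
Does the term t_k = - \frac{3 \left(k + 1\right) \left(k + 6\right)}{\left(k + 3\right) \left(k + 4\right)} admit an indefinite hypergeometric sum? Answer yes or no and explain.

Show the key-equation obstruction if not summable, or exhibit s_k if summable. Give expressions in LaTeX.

The ratio is (k + 2)*(k + 3)*(k + 7)/((k + 1)*(k + 5)*(k + 6)).
Normal form (A,B,C) = (k + 3, k + 5, k**2 + 7*k + 6).
Need (k + 3)·f(k+1) − (k + 4)·f(k) = k**2 + 7*k + 6.
Degrees (1,1,2) ⇒ d ≤ 2.
Solving with deg f ≤ 2: f(k) = k*(k + 1).
So s_k = (B(k−1)f/C)·t_k = (k*(k + 4)/(k + 6))·t_k = 3*k*(-k - 1)/(k + 3).
Δs = 3*(-k**2 - 7*k - 6)/(k**2 + 7*k + 12), as required.

Yes. s_k = \frac{3 k \left(- k - 1\right)}{k + 3}.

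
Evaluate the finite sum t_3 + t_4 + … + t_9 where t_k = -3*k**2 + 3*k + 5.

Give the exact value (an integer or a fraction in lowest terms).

Σ = -679

t_(k+1)/t_k = (3*k**2 + 3*k - 5)/(3*k**2 - 3*k - 5).
So A=1 and B=1, with C=k**2 - k - 5/3.
f must satisfy (1)·f(k+1) − (1)·f(k) = k**2 - k - 5/3.
d = 3 from the (0,0,2) case.
Coefficient equations give f(k) = k*(k**2 - 3*k - 3)/3.
Then R = B(k−1)f/C = k*(k**2 - 3*k - 3)/(3*k**2 - 3*k - 5), so s_k = R(k)·t_k = k*(-k**2 + 3*k + 3).
Verify: -3*k**2 + 3*k + 5 matches t_k.
Evaluate s at k=10 and k=3: -670 and 9; difference -679.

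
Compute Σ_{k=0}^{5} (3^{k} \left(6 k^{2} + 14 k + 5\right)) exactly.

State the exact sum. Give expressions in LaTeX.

Σ = 70712

Step 1: r(k) = 3*(6*k**2 + 26*k + 25)/(6*k**2 + 14*k + 5).
So A=3 and B=1, with C=k**2 + 7*k/3 + 5/6.
Key eq: (3)·f(k+1) = (1)·f(k) + (k**2 + 7*k/3 + 5/6).
Bound: deg f ≤ 2.
Coefficient equations give f(k) = (3*k**2 - 2*k + 1)/6.
Certificate R = B(k−1)f/C = (3*k**2 - 2*k + 1)/(6*k**2 + 14*k + 5) gives s_k = 3**k*(3*k**2 - 2*k + 1).
s_(k+1) − s_k = 3**k*(6*k**2 + 14*k + 5) = t_k.
Evaluate s at k=6 and k=0: 70713 and 1; difference 70712.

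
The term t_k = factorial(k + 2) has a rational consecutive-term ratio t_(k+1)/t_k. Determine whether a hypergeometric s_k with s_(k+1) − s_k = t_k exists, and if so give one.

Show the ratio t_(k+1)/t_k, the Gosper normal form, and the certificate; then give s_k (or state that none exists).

Step 1: r(k) = k + 3.
Normal form (A,B,C) = (k + 3, 1, 1).
Set up (k + 3)·f(k+1) − (1)·f(k) − (1) = 0.
deg f ≤ -1 (via 1,0,0).
Bound -1 < 0, so the key equation has no polynomial solution.

not Gosper-summable; s_k does not exist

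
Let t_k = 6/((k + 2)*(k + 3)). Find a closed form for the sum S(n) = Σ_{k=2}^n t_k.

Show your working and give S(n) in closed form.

S(n) = 3*(n - 1)/(2*(n + 3))

Ratio r(k) = (k + 2)/(k + 4).
Gosper form: A/B · C(k+1)/C(k) with A=k + 2, B=k + 4, C=1.
Need (k + 2)·f(k+1) − (k + 3)·f(k) = 1.
Degrees (1,1,0) ⇒ d ≤ 1.
Match coefficients ⇒ f(k) = k/2.
Get s_k = R·t_k = 3*k/(k + 2) with R(k) = B(k−1)f(k)/C(k) = k*(k + 3)/2.
Verify: 6/(k**2 + 5*k + 6) matches t_k.
Telescope: S(n) = s_(n+1) − s_(2) = 3*(n + 1)/(n + 3) − (3/2) = 3*(n - 1)/(2*(n + 3)).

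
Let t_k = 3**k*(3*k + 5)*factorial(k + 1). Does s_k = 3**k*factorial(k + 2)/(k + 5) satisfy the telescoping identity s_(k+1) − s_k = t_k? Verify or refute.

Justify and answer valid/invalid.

s_(k+1) = 3**(k + 1)*factorial(k + 3)/(k + 6)
s_(k+1) − s_k = 3**k*(3*k**2 + 23*k + 39)*factorial(k + 2)/((k + 5)*(k + 6))
(s_(k+1) − s_k) − t_k = -3**(k + 1)*(3*k**2 + 20*k + 24)*factorial(k + 1)/((k + 5)*(k + 6))

Invalid: residual -3**(k + 1)*(3*k**2 + 20*k + 24)*factorial(k + 1)/((k + 5)*(k + 6)) ≠ 0.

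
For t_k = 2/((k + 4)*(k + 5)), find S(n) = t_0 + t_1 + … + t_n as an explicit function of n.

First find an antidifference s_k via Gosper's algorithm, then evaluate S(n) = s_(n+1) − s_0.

S(n) = (n + 1)/(2*(n + 5))

Compute t_(k+1)/t_k: get (k + 4)/(k + 6).
Factor: A=k + 4; B=k + 6; C=1.
f must satisfy (k + 4)·f(k+1) − (k + 5)·f(k) = 1.
From deg A=1, deg B=1, deg C=0: d=1.
Coefficient equations give f(k) = k/4.
Get s_k = R·t_k = k/(2*(k + 4)) with R(k) = B(k−1)f(k)/C(k) = k*(k + 5)/4.
Δs = 2/(k**2 + 9*k + 20), as required.
Evaluate: s_(n+1) = (n + 1)/(2*(n + 5)); subtract s_(0) = 0 ⇒ S(n) = (n + 1)/(2*(n + 5)).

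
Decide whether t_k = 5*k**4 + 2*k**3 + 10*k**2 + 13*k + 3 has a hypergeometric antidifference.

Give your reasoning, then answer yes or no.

r(k) = (5*k**4 + 22*k**3 + 46*k**2 + 59*k + 33)/(5*k**4 + 2*k**3 + 10*k**2 + 13*k + 3) after simplifying.
Take A(k)=1, B(k)=1, C(k)=k**4 + 2*k**3/5 + 2*k**2 + 13*k/5 + 3/5.
f must satisfy (1)·f(k+1) − (1)·f(k) = k**4 + 2*k**3/5 + 2*k**2 + 13*k/5 + 3/5.
deg f ≤ 5 (via 0,0,4).
Coefficient equations give f(k) = k*(k**4 - 2*k**3 + 4*k**2 + 2*k - 2)/5.
So s_k = (B(k−1)f/C)·t_k = (k*(k**4 - 2*k**3 + 4*k**2 + 2*k - 2)/(5*k**4 + 2*k**3 + 10*k**2 + 13*k + 3))·t_k = k*(k**4 - 2*k**3 + 4*k**2 + 2*k - 2).
Verify: 5*k**4 + 2*k**3 + 10*k**2 + 13*k + 3 matches t_k.

Yes. s_k = k*(k**4 - 2*k**3 + 4*k**2 + 2*k - 2).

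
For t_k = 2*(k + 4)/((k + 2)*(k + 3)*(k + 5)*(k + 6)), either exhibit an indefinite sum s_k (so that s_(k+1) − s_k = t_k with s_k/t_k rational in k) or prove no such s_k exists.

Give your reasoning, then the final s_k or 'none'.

Ratio r(k) = (k + 2)*(k + 5)**2/((k + 4)**2*(k + 7)).
Normal form (A,B,C) = (k + 2, k + 7, k**2 + 8*k + 16).
f must satisfy (k + 2)·f(k+1) − (k + 6)·f(k) = k**2 + 8*k + 16.
Degrees (1,1,2) ⇒ d ≤ 4.
A polynomial solution: f(k) = k*(k + 3)*(k + 4)*(k + 7)/20.
Certificate R = B(k−1)f/C = k*(k + 3)*(k + 6)*(k + 7)/(20*(k + 4)) gives s_k = k*(k + 7)/(10*(k**2 + 7*k + 10)).
s_(k+1) − s_k = 2*(k + 4)/(k**4 + 16*k**3 + 91*k**2 + 216*k + 180) = t_k.

s_k = k*(k + 7)/(10*(k**2 + 7*k + 10))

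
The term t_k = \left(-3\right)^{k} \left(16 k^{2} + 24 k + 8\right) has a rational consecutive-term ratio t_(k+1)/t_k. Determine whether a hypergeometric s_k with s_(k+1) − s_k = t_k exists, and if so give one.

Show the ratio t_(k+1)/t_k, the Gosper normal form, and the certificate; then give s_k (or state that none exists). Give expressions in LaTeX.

s_k = \left(-3\right)^{k} \left(1 - 4 k^{2}\right)

The ratio is 3*(-2*k**2 - 7*k - 6)/(2*k**2 + 3*k + 1).
Normal form (A,B,C) = (-3, 1, k**2 + 3*k/2 + 1/2).
Set up (-3)·f(k+1) − (1)·f(k) − (k**2 + 3*k/2 + 1/2) = 0.
d = 2 from the (0,0,2) case.
Solve for f: f(k) = -(2*k - 1)*(2*k + 1)/16 (degree 2 ≤ 2).
R(k) = B(k−1)·f(k)/C(k) = -(2*k - 1)/(8*(k + 1)); s_k = R·t_k = (-3)**k*(1 - 4*k**2).
Verify: (-3)**k*(16*k**2 + 24*k + 8) matches t_k.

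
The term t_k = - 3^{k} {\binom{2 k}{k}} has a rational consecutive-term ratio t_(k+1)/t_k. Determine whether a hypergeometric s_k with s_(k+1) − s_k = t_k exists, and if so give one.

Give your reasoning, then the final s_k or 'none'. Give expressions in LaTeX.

not Gosper-summable; s_k does not exist

t_(k+1)/t_k = 6*(2*k + 1)/(k + 1).
So A=12*k + 6 and B=k + 1, with C=1.
Set up (12*k + 6)·f(k+1) − (k)·f(k) − (1) = 0.
Degrees (1,1,0) ⇒ d ≤ -1.
Negative degree bound (-1): no f exists, t_k not Gosper-summable.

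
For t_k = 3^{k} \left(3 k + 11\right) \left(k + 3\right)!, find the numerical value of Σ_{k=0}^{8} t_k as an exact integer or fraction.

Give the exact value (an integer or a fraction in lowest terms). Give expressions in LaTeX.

r(k) = 3*(k + 4)*(3*k + 14)/(3*k + 11) after simplifying.
Gosper form: A/B · C(k+1)/C(k) with A=3*k + 12, B=1, C=k + 11/3.
Need (3*k + 12)·f(k+1) − (1)·f(k) = k + 11/3.
From deg A=1, deg B=0, deg C=1: d=0.
Match coefficients ⇒ f(k) = 1/3.
R(k) = B(k−1)·f(k)/C(k) = 1/(3*k + 11); s_k = R·t_k = 3**k*factorial(k + 3).
Check: Δs_k = 3**k*(3*k + 11)*factorial(k + 3). ✓
Σ_(k=0)^(8) t_k = s_(9) − s_(0) = 9428188492800 − (6) = 9428188492794.

Σ = 9428188492794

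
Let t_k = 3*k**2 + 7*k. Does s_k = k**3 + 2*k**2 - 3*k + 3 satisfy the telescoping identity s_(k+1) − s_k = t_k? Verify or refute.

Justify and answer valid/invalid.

Valid: the claim telescopes to t_k.

s_(k+1) = k**3 + 5*k**2 + 4*k + 3
s_(k+1) − s_k = k*(3*k + 7)
(s_(k+1) − s_k) − t_k = 0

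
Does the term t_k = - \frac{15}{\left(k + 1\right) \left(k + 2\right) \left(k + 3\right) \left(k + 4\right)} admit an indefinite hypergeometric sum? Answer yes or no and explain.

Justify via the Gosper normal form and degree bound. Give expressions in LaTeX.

Compute t_(k+1)/t_k: get (k + 1)/(k + 5).
A = k + 1, B = k + 5, C = 1.
Key eq: (k + 1)·f(k+1) = (k + 4)·f(k) + (1).
Degrees (1,1,0) ⇒ d ≤ 3.
Match coefficients ⇒ f(k) = k*(k**2 + 6*k + 11)/18.
R(k) = B(k−1)·f(k)/C(k) = k*(k + 4)*(k**2 + 6*k + 11)/18; s_k = R·t_k = 5*k*(-k**2 - 6*k - 11)/(6*(k + 1)*(k + 2)*(k + 3)).
s_(k+1) − s_k = -15/(k**4 + 10*k**3 + 35*k**2 + 50*k + 24) = t_k.

Yes. s_k = \frac{5 k \left(- k^{2} - 6 k - 11\right)}{6 \left(k + 1\right) \left(k + 2\right) \left(k + 3\right)}.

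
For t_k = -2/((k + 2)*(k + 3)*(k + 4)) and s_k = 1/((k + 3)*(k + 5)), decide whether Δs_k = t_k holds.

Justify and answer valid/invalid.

Invalid: residual 3*(3*k + 14)/(k**5 + 20*k**4 + 155*k**3 + 580*k**2 + 1044*k + 720) ≠ 0.

s_(k+1) = 1/((k + 4)*(k + 6))
s_(k+1) − s_k = (-2*k - 9)/(k**4 + 18*k**3 + 119*k**2 + 342*k + 360)
(s_(k+1) − s_k) − t_k = 3*(3*k + 14)/(k**5 + 20*k**4 + 155*k**3 + 580*k**2 + 1044*k + 720)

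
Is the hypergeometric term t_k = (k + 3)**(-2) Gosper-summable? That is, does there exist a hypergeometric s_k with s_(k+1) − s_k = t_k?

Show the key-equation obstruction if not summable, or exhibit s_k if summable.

No — t_k has no hypergeometric antidifference.

Ratio r(k) = (k + 3)**2/(k + 4)**2.
Factor: A=k**2 + 6*k + 9; B=k**2 + 8*k + 16; C=1.
Set up (k**2 + 6*k + 9)·f(k+1) − (k**2 + 6*k + 9)·f(k) − (1) = 0.
Bound: deg f ≤ 0.
f = c0 ⇒ A·f(k+1) − B(k−1)·f(k) − C = -1. The system {-1 = 0} is inconsistent; no antidifference.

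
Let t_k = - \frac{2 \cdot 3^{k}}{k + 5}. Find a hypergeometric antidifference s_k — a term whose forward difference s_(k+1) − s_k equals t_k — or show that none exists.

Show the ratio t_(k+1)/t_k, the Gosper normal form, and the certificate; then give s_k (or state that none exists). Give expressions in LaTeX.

none — t_k is not Gosper-summable

Compute t_(k+1)/t_k: get 3*(k + 5)/(k + 6).
Normal form (A,B,C) = (3*k + 15, k + 6, 1).
f must satisfy (3*k + 15)·f(k+1) − (k + 5)·f(k) = 1.
Degrees (1,1,0) ⇒ d ≤ -1.
Bound -1 < 0, so the key equation has no polynomial solution.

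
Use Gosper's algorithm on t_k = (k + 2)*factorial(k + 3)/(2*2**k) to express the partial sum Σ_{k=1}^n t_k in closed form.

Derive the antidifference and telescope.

Step 1: r(k) = (k + 3)*(k + 4)/(2*(k + 2)).
Gosper form: A/B · C(k+1)/C(k) with A=k/2 + 2, B=1, C=k + 2.
Key eq: (k/2 + 2)·f(k+1) = (1)·f(k) + (k + 2).
d = 0 from the (1,0,1) case.
A polynomial solution: f(k) = 2.
Get s_k = R·t_k = factorial(k + 3)/2**k with R(k) = B(k−1)f(k)/C(k) = 2/(k + 2).
Verify: (k + 2)*factorial(k + 3)/(2*2**k) matches t_k.
Telescope: S(n) = s_(n+1) − s_(1) = 2**(-n - 1)*factorial(n + 4) − (12) = -12 + factorial(n + 4)/(2*2**n).

S(n) = -12 + factorial(n + 4)/(2*2**n)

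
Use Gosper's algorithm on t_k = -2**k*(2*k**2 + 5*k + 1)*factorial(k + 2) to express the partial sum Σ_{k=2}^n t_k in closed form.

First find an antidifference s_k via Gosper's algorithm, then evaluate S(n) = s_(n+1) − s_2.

S(n) = -2*2**n*n*factorial(n + 3) + 96

t_(k+1)/t_k = 2*(2*k**3 + 15*k**2 + 35*k + 24)/(2*k**2 + 5*k + 1).
A = 2*k + 6, B = 1, C = k**2 + 5*k/2 + 1/2.
Need (2*k + 6)·f(k+1) − (1)·f(k) = k**2 + 5*k/2 + 1/2.
deg f ≤ 1 (via 1,0,2).
A polynomial solution: f(k) = (k - 1)/2.
So s_k = (B(k−1)f/C)·t_k = ((k - 1)/(2*k**2 + 5*k + 1))·t_k = -2**k*(k - 1)*factorial(k + 2).
s_(k+1) − s_k = -2**k*(2*k**2 + 5*k + 1)*factorial(k + 2) = t_k.
Evaluate: s_(n+1) = -2**(n + 1)*n*factorial(n + 3); subtract s_(2) = -96 ⇒ S(n) = -2*2**n*n*factorial(n + 3) + 96.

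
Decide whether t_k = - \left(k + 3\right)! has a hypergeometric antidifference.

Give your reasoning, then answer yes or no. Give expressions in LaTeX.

Step 1: r(k) = k + 4.
Take A(k)=k + 4, B(k)=1, C(k)=1.
Solve (k + 4)·f(k+1) − (1)·f(k) = 1.
deg f ≤ -1 (via 1,0,0).
deg f ≤ -1 is impossible — no certificate.

No — t_k has no hypergeometric antidifference.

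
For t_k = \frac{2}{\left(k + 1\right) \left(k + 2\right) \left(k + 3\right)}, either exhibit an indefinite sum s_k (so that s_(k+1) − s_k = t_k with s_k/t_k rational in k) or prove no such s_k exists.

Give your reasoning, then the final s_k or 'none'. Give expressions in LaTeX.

s_k = \frac{k \left(k + 3\right)}{2 \left(k + 1\right) \left(k + 2\right)}

r(k) = (k + 1)/(k + 4) after simplifying.
A = k + 1, B = k + 4, C = 1.
Set up (k + 1)·f(k+1) − (k + 3)·f(k) − (1) = 0.
d = 2 from the (1,1,0) case.
Match coefficients ⇒ f(k) = k*(k + 3)/4.
R(k) = B(k−1)·f(k)/C(k) = k*(k + 3)**2/4; s_k = R·t_k = k*(k + 3)/(2*(k + 1)*(k + 2)).
Δs = 2/(k**3 + 6*k**2 + 11*k + 6), as required.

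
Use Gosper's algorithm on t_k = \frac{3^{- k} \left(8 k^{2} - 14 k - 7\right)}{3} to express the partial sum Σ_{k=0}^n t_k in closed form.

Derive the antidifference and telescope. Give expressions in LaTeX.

S(n) = 3^{- n - 1} \left(- 3^{n + 2} - 4 n^{2} - 5 n + 2\right)

t_(k+1)/t_k = (8*k**2 + 2*k - 13)/(3*(8*k**2 - 14*k - 7)).
A = 1/3, B = 1, C = k**2 - 7*k/4 - 7/8.
Need (1/3)·f(k+1) − (1)·f(k) = k**2 - 7*k/4 - 7/8.
From deg A=0, deg B=0, deg C=2: d=2.
Solve for f: f(k) = -3*(4*k**2 - 3*k - 3)/8 (degree 2 ≤ 2).
R(k) = B(k−1)·f(k)/C(k) = -3*(4*k**2 - 3*k - 3)/(8*k**2 - 14*k - 7); s_k = R·t_k = (-4*k**2 + 3*k + 3)/3**k.
s_(k+1) − s_k = (8*k**2 - 14*k - 7)/(3*3**k) = t_k.
Σ_(k=0)^n t_k = s_(n+1) − s_(0) = (3**(-n - 1)*(-4*n**2 - 5*n + 2)) − (3), i.e. 3**(-n - 1)*(-3**(n + 2) - 4*n**2 - 5*n + 2).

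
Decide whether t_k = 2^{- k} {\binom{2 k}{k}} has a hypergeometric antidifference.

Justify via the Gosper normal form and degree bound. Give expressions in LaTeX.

Compute t_(k+1)/t_k: get (2*k + 1)/(k + 1).
So A=2*k + 1 and B=k + 1, with C=1.
Key eq: (2*k + 1)·f(k+1) = (k)·f(k) + (1).
d = -1 from the (1,1,0) case.
d = -1 < 0 ⇒ no nonzero polynomial f; not summable.

No; the degree bound rules out any f.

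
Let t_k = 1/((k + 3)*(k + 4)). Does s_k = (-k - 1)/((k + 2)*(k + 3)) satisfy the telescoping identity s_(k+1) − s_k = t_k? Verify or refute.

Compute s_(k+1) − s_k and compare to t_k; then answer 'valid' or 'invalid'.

s_(k+1) = (-k - 2)/((k + 3)*(k + 4))
s_(k+1) − s_k = k/(k**3 + 9*k**2 + 26*k + 24)
(s_(k+1) − s_k) − t_k = -2/(k**3 + 9*k**2 + 26*k + 24)

Invalid: residual -2/(k**3 + 9*k**2 + 26*k + 24) ≠ 0.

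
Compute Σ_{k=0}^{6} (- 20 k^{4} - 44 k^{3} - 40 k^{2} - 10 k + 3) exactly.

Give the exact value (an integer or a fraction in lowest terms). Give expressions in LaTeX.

Σ = -68733

Compute t_(k+1)/t_k: get (20*k**4 + 124*k**3 + 292*k**2 + 302*k + 111)/(20*k**4 + 44*k**3 + 40*k**2 + 10*k - 3).
A = 1, B = 1, C = k**4 + 11*k**3/5 + 2*k**2 + k/2 - 3/20.
f must satisfy (1)·f(k+1) − (1)·f(k) = k**4 + 11*k**3/5 + 2*k**2 + k/2 - 3/20.
deg f ≤ 5 (via 0,0,4).
A polynomial solution: f(k) = k*(4*k**4 + k**3 - 2*k**2 - 4*k - 2)/20.
R(k) = B(k−1)·f(k)/C(k) = k*(4*k**4 + k**3 - 2*k**2 - 4*k - 2)/(20*k**4 + 44*k**3 + 40*k**2 + 10*k - 3); s_k = R·t_k = k*(-4*k**4 - k**3 + 2*k**2 + 4*k + 2).
s_(k+1) − s_k = -20*k**4 - 44*k**3 - 40*k**2 - 10*k + 3 = t_k.
Telescoping: Σ = s_(7) − s_(0) = -68733 − (0) = -68733.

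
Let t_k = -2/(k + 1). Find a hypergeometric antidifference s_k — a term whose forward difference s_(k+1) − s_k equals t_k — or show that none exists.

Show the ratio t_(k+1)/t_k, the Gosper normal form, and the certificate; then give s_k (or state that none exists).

Ratio r(k) = (k + 1)/(k + 2).
A = k + 1, B = k + 2, C = 1.
Key eq: (k + 1)·f(k+1) = (k + 1)·f(k) + (1).
deg f ≤ 0 (via 1,1,0).
Put f(k) = c0: A·f(k+1) − B(k−1)·f(k) − C = -1; need -1 = 0 — inconsistent ⇒ no f, not summable.

none — t_k is not Gosper-summable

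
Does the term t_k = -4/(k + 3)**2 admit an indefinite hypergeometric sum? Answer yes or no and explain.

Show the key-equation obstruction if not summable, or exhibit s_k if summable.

No — the linear system for f has no solution.

Ratio r(k) = (k + 3)**2/(k + 4)**2.
Factor: A=k**2 + 6*k + 9; B=k**2 + 8*k + 16; C=1.
f must satisfy (k**2 + 6*k + 9)·f(k+1) − (k**2 + 6*k + 9)·f(k) = 1.
From deg A=2, deg B=2, deg C=0: d=0.
Generic f = c0 gives residual -1; -1 = 0 cannot hold, so t_k is not Gosper-summable.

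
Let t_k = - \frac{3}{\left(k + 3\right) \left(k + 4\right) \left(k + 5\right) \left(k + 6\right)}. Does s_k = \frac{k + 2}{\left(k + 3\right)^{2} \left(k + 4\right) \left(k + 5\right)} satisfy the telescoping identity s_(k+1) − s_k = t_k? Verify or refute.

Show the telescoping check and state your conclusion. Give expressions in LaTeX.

Invalid: residual \frac{4 k + 15}{k^{6} + 25 k^{5} + 257 k^{4} + 1391 k^{3} + 4182 k^{2} + 6624 k + 4320} ≠ 0.

s_(k+1) = (k + 3)/((k + 4)**2*(k + 5)*(k + 6))
s_(k+1) − s_k = (-(k + 2)*(k + 4)*(k + 6) + (k + 3)**3)/((k + 3)**2*(k + 4)**2*(k + 5)*(k + 6))
(s_(k+1) − s_k) − t_k = (4*k + 15)/(k**6 + 25*k**5 + 257*k**4 + 1391*k**3 + 4182*k**2 + 6624*k + 4320)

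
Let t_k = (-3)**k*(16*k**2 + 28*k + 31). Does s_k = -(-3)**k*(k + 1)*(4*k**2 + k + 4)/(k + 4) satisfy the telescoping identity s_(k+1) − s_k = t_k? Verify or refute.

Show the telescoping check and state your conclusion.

Invalid: residual (-3)**(k + 1)*(16*k**3 + 96*k**2 + 144*k + 128)/(k**2 + 9*k + 20) ≠ 0.

s_(k+1) = 3*(-3)**k*(k + 2)*(k + 4*(k + 1)**2 + 5)/(k + 5)
s_(k+1) − s_k = (-3)**k*(16*k**4 + 124*k**3 + 315*k**2 + 407*k + 236)/(k**2 + 9*k + 20)
(s_(k+1) − s_k) − t_k = (-3)**(k + 1)*(16*k**3 + 96*k**2 + 144*k + 128)/(k**2 + 9*k + 20)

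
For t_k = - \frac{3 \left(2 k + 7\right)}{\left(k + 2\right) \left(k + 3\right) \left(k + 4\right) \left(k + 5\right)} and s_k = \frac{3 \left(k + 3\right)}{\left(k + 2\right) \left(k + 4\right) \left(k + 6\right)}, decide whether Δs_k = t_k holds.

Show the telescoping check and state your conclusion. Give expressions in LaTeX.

Invalid: residual \frac{27 \left(k^{2} + 9 k + 19\right)}{k^{6} + 27 k^{5} + 295 k^{4} + 1665 k^{3} + 5104 k^{2} + 8028 k + 5040} ≠ 0.

s_(k+1) = 3*(k + 4)/((k + 3)*(k + 5)*(k + 7))
s_(k+1) − s_k = 3*(-2*k**3 - 24*k**2 - 94*k - 123)/(k**6 + 27*k**5 + 295*k**4 + 1665*k**3 + 5104*k**2 + 8028*k + 5040)
(s_(k+1) − s_k) − t_k = 27*(k**2 + 9*k + 19)/(k**6 + 27*k**5 + 295*k**4 + 1665*k**3 + 5104*k**2 + 8028*k + 5040)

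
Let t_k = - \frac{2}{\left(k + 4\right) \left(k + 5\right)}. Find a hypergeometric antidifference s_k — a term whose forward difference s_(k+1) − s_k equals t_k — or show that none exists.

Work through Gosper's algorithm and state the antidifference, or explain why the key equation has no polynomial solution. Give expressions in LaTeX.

The ratio is (k + 4)/(k + 6).
So A=k + 4 and B=k + 6, with C=1.
Solve (k + 4)·f(k+1) − (k + 5)·f(k) = 1.
d = 1 from the (1,1,0) case.
Match coefficients ⇒ f(k) = k/4.
So s_k = (B(k−1)f/C)·t_k = (k*(k + 5)/4)·t_k = -k/(2*k + 8).
Verify: -2/(k**2 + 9*k + 20) matches t_k.

s_k = - \frac{k}{2 k + 8}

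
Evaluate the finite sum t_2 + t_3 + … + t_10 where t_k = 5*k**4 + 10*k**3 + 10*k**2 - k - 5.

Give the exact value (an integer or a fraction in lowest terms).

Compute t_(k+1)/t_k: get (5*k**4 + 30*k**3 + 70*k**2 + 69*k + 19)/(5*k**4 + 10*k**3 + 10*k**2 - k - 5).
Factor: A=1; B=1; C=k**4 + 2*k**3 + 2*k**2 - k/5 - 1.
Set up (1)·f(k+1) − (1)·f(k) − (k**4 + 2*k**3 + 2*k**2 - k/5 - 1) = 0.
d = 5 from the (0,0,4) case.
Solve for f: f(k) = k*(k**4 - 3*k - 3)/5 (degree 5 ≤ 5).
Certificate R = B(k−1)f/C = k*(k**4 - 3*k - 3)/(5*k**4 + 10*k**3 + 10*k**2 - k - 5) gives s_k = k*(k**4 - 3*k - 3).
Check: Δs_k = 5*k**4 + 10*k**3 + 10*k**2 - k - 5. ✓
Σ_(k=2)^(10) t_k = s_(11) − s_(2) = 160655 − (14) = 160641.

Σ = 160641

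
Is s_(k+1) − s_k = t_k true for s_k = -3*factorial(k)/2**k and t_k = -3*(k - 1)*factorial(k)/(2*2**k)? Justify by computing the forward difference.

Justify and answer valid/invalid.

valid; difference matches t_k

s_(k+1) = -3*factorial(k + 1)/(2*2**k)
s_(k+1) − s_k = -3*(k - 1)*factorial(k)/(2*2**k)
(s_(k+1) − s_k) − t_k = 0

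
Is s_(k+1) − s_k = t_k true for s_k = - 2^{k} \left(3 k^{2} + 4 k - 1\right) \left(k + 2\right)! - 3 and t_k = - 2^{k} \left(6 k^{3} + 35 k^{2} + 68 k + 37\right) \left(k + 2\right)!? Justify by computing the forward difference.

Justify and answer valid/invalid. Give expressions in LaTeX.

s_(k+1) = -2**(k + 1)*(4*k + 3*(k + 1)**2 + 3)*factorial(k + 3) - 3
s_(k+1) − s_k = -2**k*(6*k**3 + 35*k**2 + 68*k + 37)*factorial(k + 2)
(s_(k+1) − s_k) − t_k = 0

valid; difference matches t_k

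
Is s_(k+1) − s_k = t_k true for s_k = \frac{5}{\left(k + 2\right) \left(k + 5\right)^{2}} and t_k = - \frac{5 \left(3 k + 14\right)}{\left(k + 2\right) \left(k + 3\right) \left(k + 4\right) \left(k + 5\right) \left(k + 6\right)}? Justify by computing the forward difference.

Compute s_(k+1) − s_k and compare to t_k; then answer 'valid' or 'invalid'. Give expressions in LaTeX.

Invalid: residual \frac{10 \left(4 k^{2} + 39 k + 94\right)}{k^{7} + 31 k^{6} + 405 k^{5} + 2885 k^{4} + 12074 k^{3} + 29604 k^{2} + 39240 k + 21600} ≠ 0.

s_(k+1) = 5/((k + 3)*(k + 6)**2)
s_(k+1) − s_k = 5/((k + 3)*(k + 6)**2) - 5/((k + 2)*(k + 5)**2)
(s_(k+1) − s_k) − t_k = 10*(4*k**2 + 39*k + 94)/(k**7 + 31*k**6 + 405*k**5 + 2885*k**4 + 12074*k**3 + 29604*k**2 + 39240*k + 21600)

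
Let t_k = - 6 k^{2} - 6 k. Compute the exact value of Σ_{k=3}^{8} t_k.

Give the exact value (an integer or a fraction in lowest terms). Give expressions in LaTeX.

Σ = -1392

t_(k+1)/t_k = (k + 2)/k.
Normal form (A,B,C) = (1, 1, k**2 + k).
f must satisfy (1)·f(k+1) − (1)·f(k) = k**2 + k.
Degrees (0,0,2) ⇒ d ≤ 3.
A polynomial solution: f(k) = k*(k - 1)*(k + 1)/3.
R(k) = B(k−1)·f(k)/C(k) = (k - 1)/3; s_k = R·t_k = 2*k*(1 - k**2).
Check: Δs_k = 6*k*(-k - 1). ✓
Evaluate s at k=9 and k=3: -1440 and -48; difference -1392.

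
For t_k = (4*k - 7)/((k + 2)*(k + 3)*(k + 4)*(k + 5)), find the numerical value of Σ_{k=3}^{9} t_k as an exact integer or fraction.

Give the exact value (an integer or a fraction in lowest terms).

Σ = 11/728

Ratio r(k) = (k + 2)*(4*k - 3)/((k + 6)*(4*k - 7)).
Gosper form: A/B · C(k+1)/C(k) with A=k + 2, B=k + 6, C=k - 7/4.
f must satisfy (k + 2)·f(k+1) − (k + 5)·f(k) = k - 7/4.
Degrees (1,1,1) ⇒ d ≤ 3.
Solving with deg f ≤ 3: f(k) = -k*(k**2 + 9*k + 74)/96.
Get s_k = R·t_k = k*(-k**2 - 9*k - 74)/(24*(k + 2)*(k + 3)*(k + 4)) with R(k) = B(k−1)f(k)/C(k) = -k*(k + 5)*(k**2 + 9*k + 74)/(24*(4*k - 7)).
Δs = (4*k - 7)/(k**4 + 14*k**3 + 71*k**2 + 154*k + 120), as required.
Telescoping: Σ = s_(10) − s_(3) = -55/1092 − (-11/168) = 11/728.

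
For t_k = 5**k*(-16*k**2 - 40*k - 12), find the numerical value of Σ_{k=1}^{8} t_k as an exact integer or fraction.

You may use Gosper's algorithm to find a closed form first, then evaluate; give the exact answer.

Compute t_(k+1)/t_k: get 5*(4*k**2 + 18*k + 17)/(4*k**2 + 10*k + 3).
So A=5 and B=1, with C=k**2 + 5*k/2 + 3/4.
Set up (5)·f(k+1) − (1)·f(k) − (k**2 + 5*k/2 + 3/4) = 0.
Bound: deg f ≤ 2.
Coefficient equations give f(k) = (2*k**2 - 1)/8.
So s_k = (B(k−1)f/C)·t_k = ((2*k**2 - 1)/(2*(4*k**2 + 10*k + 3)))·t_k = 5**k*(2 - 4*k**2).
Check: Δs_k = 4*5**k*(k**2 - 5*(k + 1)**2 + 2). ✓
Evaluate s at k=9 and k=1: -628906250 and -10; difference -628906240.

Σ = -628906240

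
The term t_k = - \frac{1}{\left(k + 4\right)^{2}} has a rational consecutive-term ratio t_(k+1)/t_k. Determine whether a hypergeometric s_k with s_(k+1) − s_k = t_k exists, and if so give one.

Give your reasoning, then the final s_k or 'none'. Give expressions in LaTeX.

Ratio r(k) = (k + 4)**2/(k + 5)**2.
Normal form (A,B,C) = (k**2 + 8*k + 16, k**2 + 10*k + 25, 1).
Solve (k**2 + 8*k + 16)·f(k+1) − (k**2 + 8*k + 16)·f(k) = 1.
Bound: deg f ≤ 0.
Write f(k) = c0. Then LHS − RHS = -1, requiring -1 = 0: contradictory. No certificate.

not Gosper-summable; s_k does not exist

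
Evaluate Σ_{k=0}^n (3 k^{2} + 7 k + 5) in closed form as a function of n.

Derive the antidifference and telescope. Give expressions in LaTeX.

S(n) = n^{3} + 5 n^{2} + 9 n + 5

Compute t_(k+1)/t_k: get (3*k**2 + 13*k + 15)/(3*k**2 + 7*k + 5).
Factor: A=1; B=1; C=k**2 + 7*k/3 + 5/3.
f must satisfy (1)·f(k+1) − (1)·f(k) = k**2 + 7*k/3 + 5/3.
deg f ≤ 3 (via 0,0,2).
A polynomial solution: f(k) = k*(k**2 + 2*k + 2)/3.
Certificate R = B(k−1)f/C = k*(k**2 + 2*k + 2)/(3*k**2 + 7*k + 5) gives s_k = k*(k**2 + 2*k + 2).
Verify: 3*k**2 + 7*k + 5 matches t_k.
Σ_(k=0)^n t_k = s_(n+1) − s_(0) = (n**3 + 5*n**2 + 9*n + 5) − (0), i.e. n**3 + 5*n**2 + 9*n + 5.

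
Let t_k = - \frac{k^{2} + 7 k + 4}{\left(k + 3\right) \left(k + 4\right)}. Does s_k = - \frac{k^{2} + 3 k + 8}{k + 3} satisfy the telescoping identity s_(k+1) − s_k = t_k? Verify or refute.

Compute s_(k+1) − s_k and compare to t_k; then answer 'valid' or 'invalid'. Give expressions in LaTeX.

Valid: the claim telescopes to t_k.

s_(k+1) = (-k**2 - 5*k - 12)/(k + 4)
s_(k+1) − s_k = (-k**2 - 7*k - 4)/(k**2 + 7*k + 12)
(s_(k+1) − s_k) − t_k = 0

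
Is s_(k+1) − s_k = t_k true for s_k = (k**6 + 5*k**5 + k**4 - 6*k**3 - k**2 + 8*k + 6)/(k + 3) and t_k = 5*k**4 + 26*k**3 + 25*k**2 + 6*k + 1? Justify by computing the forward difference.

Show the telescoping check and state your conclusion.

Invalid: residual 2*(-4*k**5 - 37*k**4 - 106*k**3 - 84*k**2 - 17*k + 3)/(k**2 + 7*k + 12) ≠ 0.

s_(k+1) = (k**6 + 11*k**5 + 41*k**4 + 68*k**3 + 52*k**2 + 23*k + 14)/(k + 4)
s_(k+1) − s_k = (5*k**6 + 53*k**5 + 193*k**4 + 281*k**3 + 175*k**2 + 45*k + 18)/(k**2 + 7*k + 12)
(s_(k+1) − s_k) − t_k = 2*(-4*k**5 - 37*k**4 - 106*k**3 - 84*k**2 - 17*k + 3)/(k**2 + 7*k + 12)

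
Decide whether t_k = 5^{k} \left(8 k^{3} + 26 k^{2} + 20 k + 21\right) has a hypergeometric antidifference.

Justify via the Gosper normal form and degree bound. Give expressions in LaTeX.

Yes. s_k = 5^{k} \left(2 k^{3} - k^{2} + 4\right).

Compute t_(k+1)/t_k: get 5*(8*k**3 + 50*k**2 + 96*k + 75)/(8*k**3 + 26*k**2 + 20*k + 21).
Normal form (A,B,C) = (5, 1, k**3 + 13*k**2/4 + 5*k/2 + 21/8).
Solve (5)·f(k+1) − (1)·f(k) = k**3 + 13*k**2/4 + 5*k/2 + 21/8.
Bound: deg f ≤ 3.
Match coefficients ⇒ f(k) = (2*k**3 - k**2 + 4)/8.
Then R = B(k−1)f/C = (2*k**3 - k**2 + 4)/(8*k**3 + 26*k**2 + 20*k + 21), so s_k = R(k)·t_k = 5**k*(2*k**3 - k**2 + 4).
s_(k+1) − s_k = 5**k*(8*k**3 + 26*k**2 + 20*k + 21) = t_k.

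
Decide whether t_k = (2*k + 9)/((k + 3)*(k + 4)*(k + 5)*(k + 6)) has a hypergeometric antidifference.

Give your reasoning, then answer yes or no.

Yes. s_k = k*(k + 8)/(15*(k**2 + 8*k + 15)).

The ratio is (k + 3)*(2*k + 11)/((k + 7)*(2*k + 9)).
Gosper form: A/B · C(k+1)/C(k) with A=k + 3, B=k + 7, C=k + 9/2.
Solve (k + 3)·f(k+1) − (k + 6)·f(k) = k + 9/2.
d = 3 from the (1,1,1) case.
Solve for f: f(k) = k*(k + 4)*(k + 8)/30 (degree 3 ≤ 3).
R(k) = B(k−1)·f(k)/C(k) = k*(k + 4)*(k + 6)*(k + 8)/(15*(2*k + 9)); s_k = R·t_k = k*(k + 8)/(15*(k**2 + 8*k + 15)).
s_(k+1) − s_k = (2*k + 9)/(k**4 + 18*k**3 + 119*k**2 + 342*k + 360) = t_k.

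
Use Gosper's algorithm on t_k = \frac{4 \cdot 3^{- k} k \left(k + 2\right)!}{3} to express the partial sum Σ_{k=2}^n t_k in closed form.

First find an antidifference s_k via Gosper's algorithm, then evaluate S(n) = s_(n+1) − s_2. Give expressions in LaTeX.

t_(k+1)/t_k = (k + 1)*(k + 3)/(3*k).
Normal form (A,B,C) = (k/3 + 1, 1, k).
Need (k/3 + 1)·f(k+1) − (1)·f(k) = k.
Bound: deg f ≤ 0.
Solve for f: f(k) = 3 (degree 0 ≤ 0).
Then R = B(k−1)f/C = 3/k, so s_k = R(k)·t_k = 4*factorial(k + 2)/3**k.
Verify: 4*k*factorial(k + 2)/(3*3**k) matches t_k.
Evaluate: s_(n+1) = 4*3**(-n - 1)*factorial(n + 3); subtract s_(2) = 32/3 ⇒ S(n) = -32/3 + 4*factorial(n + 3)/(3*3**n).

S(n) = - \frac{32}{3} + \frac{4 \cdot 3^{- n} \left(n + 3\right)!}{3}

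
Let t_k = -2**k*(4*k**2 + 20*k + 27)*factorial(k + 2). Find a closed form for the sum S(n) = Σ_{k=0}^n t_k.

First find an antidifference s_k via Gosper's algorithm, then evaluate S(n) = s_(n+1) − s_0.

Step 1: r(k) = 2*(4*k**3 + 40*k**2 + 135*k + 153)/(4*k**2 + 20*k + 27).
So A=2*k + 6 and B=1, with C=k**2 + 5*k + 27/4.
Set up (2*k + 6)·f(k+1) − (1)·f(k) − (k**2 + 5*k + 27/4) = 0.
Degrees (1,0,2) ⇒ d ≤ 1.
Solving with deg f ≤ 1: f(k) = (2*k + 3)/4.
Then R = B(k−1)f/C = (2*k + 3)/(4*k**2 + 20*k + 27), so s_k = R(k)·t_k = -2**k*(2*k + 3)*factorial(k + 2).
s_(k+1) − s_k = -2**k*(4*k**2 + 20*k + 27)*factorial(k + 2) = t_k.
Telescope: S(n) = s_(n+1) − s_(0) = -2**(n + 1)*(2*n + 5)*factorial(n + 3) − (-6) = -4*2**n*n*factorial(n + 3) - 10*2**n*factorial(n + 3) + 6.

S(n) = -4*2**n*n*factorial(n + 3) - 10*2**n*factorial(n + 3) + 6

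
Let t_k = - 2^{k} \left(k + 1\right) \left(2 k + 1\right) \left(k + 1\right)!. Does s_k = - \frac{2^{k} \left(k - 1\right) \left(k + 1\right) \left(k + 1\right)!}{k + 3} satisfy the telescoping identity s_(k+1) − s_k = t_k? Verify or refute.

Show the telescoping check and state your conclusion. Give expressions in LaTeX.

s_(k+1) = -2**(k + 1)*k*(k + 2)*factorial(k + 2)/(k + 4)
s_(k+1) − s_k = -2**k*(2*k**4 + 13*k**3 + 28*k**2 + 25*k + 4)*factorial(k + 1)/((k + 3)*(k + 4))
(s_(k+1) − s_k) − t_k = 2**(k + 1)*(2*k**3 + 9*k**2 + 9*k + 4)*factorial(k + 1)/((k + 3)*(k + 4))

Invalid: residual \frac{2^{k + 1} \left(2 k^{3} + 9 k^{2} + 9 k + 4\right) \left(k + 1\right)!}{\left(k + 3\right) \left(k + 4\right)} ≠ 0.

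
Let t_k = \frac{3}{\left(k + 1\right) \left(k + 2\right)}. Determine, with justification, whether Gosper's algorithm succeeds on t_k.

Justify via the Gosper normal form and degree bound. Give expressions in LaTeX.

Yes. s_k = \frac{3 k}{k + 1}.

The ratio is (k + 1)/(k + 3).
Take A(k)=k + 1, B(k)=k + 3, C(k)=1.
f must satisfy (k + 1)·f(k+1) − (k + 2)·f(k) = 1.
deg f ≤ 1 (via 1,1,0).
Coefficient equations give f(k) = k.
Certificate R = B(k−1)f/C = k*(k + 2) gives s_k = 3*k/(k + 1).
Δs = 3/(k**2 + 3*k + 2), as required.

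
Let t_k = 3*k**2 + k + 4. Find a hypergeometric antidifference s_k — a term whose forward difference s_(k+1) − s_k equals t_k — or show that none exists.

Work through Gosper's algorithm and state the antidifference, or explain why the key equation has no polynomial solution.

r(k) = (k + 3*(k + 1)**2 + 5)/(3*k**2 + k + 4) after simplifying.
Gosper form: A/B · C(k+1)/C(k) with A=1, B=1, C=k**2 + k/3 + 4/3.
f must satisfy (1)·f(k+1) − (1)·f(k) = k**2 + k/3 + 4/3.
From deg A=0, deg B=0, deg C=2: d=3.
A polynomial solution: f(k) = k*(k**2 - k + 4)/3.
Get s_k = R·t_k = k*(k**2 - k + 4) with R(k) = B(k−1)f(k)/C(k) = k*(k**2 - k + 4)/(3*k**2 + k + 4).
Verify: 3*k**2 + k + 4 matches t_k.

s_k = k*(k**2 - k + 4)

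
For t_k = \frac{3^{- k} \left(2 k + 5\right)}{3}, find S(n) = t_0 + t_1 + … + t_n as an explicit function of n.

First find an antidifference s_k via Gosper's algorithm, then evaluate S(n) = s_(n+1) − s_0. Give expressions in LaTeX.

Step 1: r(k) = (2*k + 7)/(3*(2*k + 5)).
A = 1/3, B = 1, C = k + 5/2.
Solve (1/3)·f(k+1) − (1)·f(k) = k + 5/2.
Degrees (0,0,1) ⇒ d ≤ 1.
Solving with deg f ≤ 1: f(k) = -3*(k + 3)/2.
So s_k = (B(k−1)f/C)·t_k = (-3*(k + 3)/(2*k + 5))·t_k = (-k - 3)/3**k.
Δs = (2*k + 5)/(3*3**k), as required.
Evaluate: s_(n+1) = 3**(-n - 1)*(-n - 4); subtract s_(0) = -3 ⇒ S(n) = 3**(-n - 1)*(3**(n + 2) - n - 4).

S(n) = 3^{- n - 1} \left(3^{n + 2} - n - 4\right)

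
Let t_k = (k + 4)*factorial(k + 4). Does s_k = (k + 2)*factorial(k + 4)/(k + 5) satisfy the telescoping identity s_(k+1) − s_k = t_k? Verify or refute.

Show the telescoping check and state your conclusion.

Invalid: residual -3*(k**2 + 9*k + 19)*factorial(k + 4)/((k + 5)*(k + 6)) ≠ 0.

s_(k+1) = (k + 3)*factorial(k + 5)/(k + 6)
s_(k+1) − s_k = (k**3 + 12*k**2 + 47*k + 63)*factorial(k + 4)/((k + 5)*(k + 6))
(s_(k+1) − s_k) − t_k = -3*(k**2 + 9*k + 19)*factorial(k + 4)/((k + 5)*(k + 6))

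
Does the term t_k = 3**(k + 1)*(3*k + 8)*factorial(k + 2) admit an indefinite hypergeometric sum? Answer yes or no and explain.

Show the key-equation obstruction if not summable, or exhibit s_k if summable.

Yes. s_k = 3**(k + 1)*factorial(k + 2).

Compute t_(k+1)/t_k: get 3*(k + 3)*(3*k + 11)/(3*k + 8).
A = 3*k + 9, B = 1, C = k + 8/3.
Solve (3*k + 9)·f(k+1) − (1)·f(k) = k + 8/3.
d = 0 from the (1,0,1) case.
Match coefficients ⇒ f(k) = 1/3.
Certificate R = B(k−1)f/C = 1/(3*k + 8) gives s_k = 3**(k + 1)*factorial(k + 2).
Check: Δs_k = 3**(k + 1)*(3*k + 8)*factorial(k + 2). ✓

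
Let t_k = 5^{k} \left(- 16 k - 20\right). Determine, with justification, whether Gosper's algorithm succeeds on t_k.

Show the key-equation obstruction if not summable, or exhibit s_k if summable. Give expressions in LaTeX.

r(k) = 5*(4*k + 9)/(4*k + 5) after simplifying.
Normal form (A,B,C) = (5, 1, k + 5/4).
Set up (5)·f(k+1) − (1)·f(k) − (k + 5/4) = 0.
d = 1 from the (0,0,1) case.
Solving with deg f ≤ 1: f(k) = k/4.
Get s_k = R·t_k = -4*5**k*k with R(k) = B(k−1)f(k)/C(k) = k/(4*k + 5).
Δs = 5**k*(-16*k - 20), as required.

Yes. s_k = - 4 \cdot 5^{k} k.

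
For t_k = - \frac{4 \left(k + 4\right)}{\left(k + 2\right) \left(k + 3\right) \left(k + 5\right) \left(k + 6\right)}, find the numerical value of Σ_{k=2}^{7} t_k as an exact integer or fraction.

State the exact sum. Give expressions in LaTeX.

Σ = -51/910

Step 1: r(k) = (k + 2)*(k + 5)**2/((k + 4)**2*(k + 7)).
Factor: A=k + 2; B=k + 7; C=k**2 + 8*k + 16.
Solve (k + 2)·f(k+1) − (k + 6)·f(k) = k**2 + 8*k + 16.
d = 4 from the (1,1,2) case.
Solving with deg f ≤ 4: f(k) = k*(k + 3)*(k + 4)*(k + 7)/20.
R(k) = B(k−1)·f(k)/C(k) = k*(k + 3)*(k + 6)*(k + 7)/(20*(k + 4)); s_k = R·t_k = k*(-k - 7)/(5*(k**2 + 7*k + 10)).
Δs = 4*(-k - 4)/(k**4 + 16*k**3 + 91*k**2 + 216*k + 180), as required.
Σ_(k=2)^(7) t_k = s_(8) − s_(2) = -12/65 − (-9/70) = -51/910.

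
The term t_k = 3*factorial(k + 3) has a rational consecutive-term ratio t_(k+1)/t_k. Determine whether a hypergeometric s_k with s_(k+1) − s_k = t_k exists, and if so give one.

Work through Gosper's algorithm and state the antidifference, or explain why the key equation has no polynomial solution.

no hypergeometric antidifference exists

The ratio is k + 4.
Factor: A=k + 4; B=1; C=1.
Need (k + 4)·f(k+1) − (1)·f(k) = 1.
deg f ≤ -1 (via 1,0,0).
Negative degree bound (-1): no f exists, t_k not Gosper-summable.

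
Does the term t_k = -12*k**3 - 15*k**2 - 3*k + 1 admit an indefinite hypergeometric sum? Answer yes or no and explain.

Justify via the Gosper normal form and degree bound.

Yes. s_k = k**2*(-3*k**2 + k + 3).

t_(k+1)/t_k = (12*k**3 + 51*k**2 + 69*k + 29)/(12*k**3 + 15*k**2 + 3*k - 1).
Factor: A=1; B=1; C=k**3 + 5*k**2/4 + k/4 - 1/12.
Key eq: (1)·f(k+1) = (1)·f(k) + (k**3 + 5*k**2/4 + k/4 - 1/12).
From deg A=0, deg B=0, deg C=3: d=4.
Coefficient equations give f(k) = k**2*(3*k**2 - k - 3)/12.
Then R = B(k−1)f/C = k**2*(3*k**2 - k - 3)/(12*k**3 + 15*k**2 + 3*k - 1), so s_k = R(k)·t_k = k**2*(-3*k**2 + k + 3).
Check: Δs_k = -12*k**3 - 15*k**2 - 3*k + 1. ✓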